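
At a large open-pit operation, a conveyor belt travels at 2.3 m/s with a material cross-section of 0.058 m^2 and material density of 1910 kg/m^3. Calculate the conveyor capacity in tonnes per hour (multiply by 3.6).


Volumetric flow = speed * area
= 2.3 * 0.058 = 0.1334 m^3/s
Mass flow = volumetric * density
= 0.1334 * 1910 = 254.794 kg/s
Convert to t/h: multiply by 3.6
Capacity = 254.794 * 3.6
= 917.2584 t/h

917.2584 t/h


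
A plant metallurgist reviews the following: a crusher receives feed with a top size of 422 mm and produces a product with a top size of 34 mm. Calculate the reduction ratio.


12.4118

Reduction ratio = feed size / product size
= 422 / 34
= 12.4118


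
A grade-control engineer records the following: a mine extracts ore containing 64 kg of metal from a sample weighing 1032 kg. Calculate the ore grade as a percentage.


Ore grade = (metal mass / ore mass) * 100
= (64 / 1032) * 100
= 0.06201550388 * 100
= 6.2016%

6.2016%


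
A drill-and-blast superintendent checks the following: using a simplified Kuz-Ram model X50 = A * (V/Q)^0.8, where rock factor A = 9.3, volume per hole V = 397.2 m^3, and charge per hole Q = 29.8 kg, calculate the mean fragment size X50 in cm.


73.8444 cm

Compute V/Q:
V/Q = 397.2 / 29.8 = 13.32885906
Raise to the power 0.8:
(V/Q)^0.8 = 13.32885906^0.8 = 7.940253732
Multiply by A:
X50 = 9.3 * 7.940253732
= 73.8444 cm


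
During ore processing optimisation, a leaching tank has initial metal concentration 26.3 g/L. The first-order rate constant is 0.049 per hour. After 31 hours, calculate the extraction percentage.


Compute the exponent:
-k * t = -0.049 * 31 = -1.519
Remaining concentration:
C = 26.3 * exp(-1.519)
= 26.3 * 0.2189307082
= 5.757877626 g/L
Extracted = 26.3 - 5.757877626 = 20.54212237 g/L
Extraction % = 20.54212237 / 26.3 * 100
= 78.1069%

78.1069%


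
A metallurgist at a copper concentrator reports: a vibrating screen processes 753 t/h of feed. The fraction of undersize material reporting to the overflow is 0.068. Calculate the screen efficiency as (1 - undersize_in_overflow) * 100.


93.2%

Screen efficiency = (1 - fraction of undersize in overflow) * 100
= (1 - 0.068) * 100
= 0.932 * 100
= 93.2%


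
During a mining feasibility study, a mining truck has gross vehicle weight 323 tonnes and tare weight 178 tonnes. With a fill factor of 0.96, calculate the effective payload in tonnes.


Maximum payload = gross - tare
= 323 - 178 = 145 tonnes
Effective payload = max payload * fill factor
= 145 * 0.96
= 139.2 tonnes

139.2 tonnes


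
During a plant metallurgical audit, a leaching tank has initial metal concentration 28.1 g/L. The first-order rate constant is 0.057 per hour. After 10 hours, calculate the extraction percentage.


43.4475%

Compute the exponent:
-k * t = -0.057 * 10 = -0.57
Remaining concentration:
C = 28.1 * exp(-0.57)
= 28.1 * 0.5655254387
= 15.89126483 g/L
Extracted = 28.1 - 15.89126483 = 12.20873517 g/L
Extraction % = 12.20873517 / 28.1 * 100
= 43.4475%


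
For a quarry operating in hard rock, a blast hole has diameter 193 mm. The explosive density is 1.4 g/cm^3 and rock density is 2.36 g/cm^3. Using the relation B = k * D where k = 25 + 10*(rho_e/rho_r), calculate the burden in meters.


5.9699 m

First, compute k:
rho_e / rho_r = 1.4 / 2.36 = 0.593220339
k = 25 + 10 * 0.593220339 = 30.93220339
Then, compute burden:
B = k * D / 1000 = 30.93220339 * 193 / 1000
= 5969.915254 / 1000
= 5.9699 m


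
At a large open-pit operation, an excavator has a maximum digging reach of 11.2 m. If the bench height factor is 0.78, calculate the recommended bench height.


Bench height = reach * factor
= 11.2 * 0.78
= 8.736 m

8.736 m


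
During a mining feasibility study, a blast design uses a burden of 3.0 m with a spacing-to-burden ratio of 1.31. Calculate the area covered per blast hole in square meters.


11.79 m^2

First, find the spacing:
Spacing = burden * ratio = 3.0 * 1.31
= 3.93 m
Then, calculate the area:
Area = burden * spacing = 3.0 * 3.93
= 11.79 m^2


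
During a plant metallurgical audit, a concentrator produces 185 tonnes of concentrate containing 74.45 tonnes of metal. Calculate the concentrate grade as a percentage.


40.2432%

Grade = (metal in concentrate / concentrate mass) * 100
= (74.45 / 185) * 100
= 0.4024324324 * 100
= 40.2432%


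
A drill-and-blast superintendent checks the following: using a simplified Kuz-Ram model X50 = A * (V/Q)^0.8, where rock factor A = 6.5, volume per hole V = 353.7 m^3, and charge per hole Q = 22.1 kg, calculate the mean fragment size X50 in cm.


59.7458 cm

Compute V/Q:
V/Q = 353.7 / 22.1 = 16.00452489
Raise to the power 0.8:
(V/Q)^0.8 = 16.00452489^0.8 = 9.191665873
Multiply by A:
X50 = 6.5 * 9.191665873
= 59.7458 cm


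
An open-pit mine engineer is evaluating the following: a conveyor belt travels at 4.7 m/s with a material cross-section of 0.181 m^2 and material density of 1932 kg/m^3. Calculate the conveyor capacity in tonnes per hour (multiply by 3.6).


Volumetric flow = speed * area
= 4.7 * 0.181 = 0.8507 m^3/s
Mass flow = volumetric * density
= 0.8507 * 1932 = 1643.5524 kg/s
Convert to t/h: multiply by 3.6
Capacity = 1643.5524 * 3.6
= 5916.7886 t/h

5916.7886 t/h


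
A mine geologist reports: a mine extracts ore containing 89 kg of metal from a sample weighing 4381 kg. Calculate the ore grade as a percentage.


Ore grade = (metal mass / ore mass) * 100
= (89 / 4381) * 100
= 0.02031499658 * 100
= 2.0315%

2.0315%


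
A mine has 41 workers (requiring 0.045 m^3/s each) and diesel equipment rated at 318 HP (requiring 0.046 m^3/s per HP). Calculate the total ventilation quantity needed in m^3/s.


Airflow for workers:
Q_people = 41 * 0.045 = 1.845 m^3/s
Airflow for diesel equipment:
Q_diesel = 318 * 0.046 = 14.628 m^3/s
Total ventilation:
Q_total = 1.845 + 14.628
= 16.473 m^3/s

16.473 m^3/s


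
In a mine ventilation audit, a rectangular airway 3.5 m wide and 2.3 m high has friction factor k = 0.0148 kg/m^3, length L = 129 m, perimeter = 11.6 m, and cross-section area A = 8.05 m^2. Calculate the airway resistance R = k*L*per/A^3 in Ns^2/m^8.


0.0425 Ns^2/m^8

Compute the numerator:
k * L * per = 0.0148 * 129 * 11.6
= 22.14672
Compute the denominator:
A^3 = 8.05^3 = 521.660125
Resistance:
R = 22.14672 / 521.660125
= 0.0425 Ns^2/m^8


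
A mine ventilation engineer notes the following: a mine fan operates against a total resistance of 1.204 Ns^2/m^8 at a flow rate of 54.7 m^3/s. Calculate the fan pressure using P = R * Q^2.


Compute Q^2:
Q^2 = 54.7^2 = 2992.09
Compute pressure:
P = R * Q^2 = 1.204 * 2992.09
= 3602.4764 Pa

3602.4764 Pa


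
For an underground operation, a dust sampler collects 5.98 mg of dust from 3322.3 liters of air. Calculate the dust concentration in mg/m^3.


1.8 mg/m^3

Convert liters to m^3: 1 m^3 = 1000 L
Concentration = mass / volume * 1000
= 5.98 / 3322.3 * 1000
= 0.001799957861 * 1000
= 1.8 mg/m^3


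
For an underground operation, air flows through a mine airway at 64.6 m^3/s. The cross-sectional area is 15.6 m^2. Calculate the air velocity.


4.141 m/s

Velocity = flow rate / cross-sectional area
= 64.6 / 15.6
= 4.141 m/s


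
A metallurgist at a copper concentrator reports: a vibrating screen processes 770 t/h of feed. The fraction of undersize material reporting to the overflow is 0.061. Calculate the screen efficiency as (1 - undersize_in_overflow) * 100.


93.9%

Screen efficiency = (1 - fraction of undersize in overflow) * 100
= (1 - 0.061) * 100
= 0.939 * 100
= 93.9%


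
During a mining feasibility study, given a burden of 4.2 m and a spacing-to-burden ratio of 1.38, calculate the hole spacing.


Spacing = burden * ratio
= 4.2 * 1.38
= 5.796 m

5.796 m


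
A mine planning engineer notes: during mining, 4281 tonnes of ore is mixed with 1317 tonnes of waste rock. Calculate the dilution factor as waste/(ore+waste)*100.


Total material = ore + waste
= 4281 + 1317 = 5598 tonnes
Dilution = waste / total * 100
= 1317 / 5598 * 100
= 0.2352625938 * 100
= 23.5263%

23.5263%


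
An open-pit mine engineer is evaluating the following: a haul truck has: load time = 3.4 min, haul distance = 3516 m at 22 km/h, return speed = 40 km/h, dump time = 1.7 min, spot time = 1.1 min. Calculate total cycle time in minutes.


Convert haul speed to m/min: 22 * 1000/60 = 366.6666667 m/min
Haul time = 3516 / 366.6666667 = 9.589090909 min
Convert return speed to m/min: 40 * 1000/60 = 666.6666667 m/min
Return time = 3516 / 666.6666667 = 5.274 min
Total cycle time:
= 3.4 + 9.589090909 + 1.7 + 5.274 + 1.1
= 21.0631 min

21.0631 min


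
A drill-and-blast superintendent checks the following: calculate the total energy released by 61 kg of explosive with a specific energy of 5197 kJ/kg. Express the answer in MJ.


Energy = mass * specific_energy / 1000
= 61 * 5197 / 1000
= 317017 / 1000
= 317.017 MJ

317.017 MJ


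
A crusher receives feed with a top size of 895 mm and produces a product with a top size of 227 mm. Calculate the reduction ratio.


Reduction ratio = feed size / product size
= 895 / 227
= 3.9427

3.9427


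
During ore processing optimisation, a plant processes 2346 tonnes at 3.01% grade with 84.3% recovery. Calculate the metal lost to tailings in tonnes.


Total metal in feed:
= 2346 * 3.01 / 100 = 70.6146 tonnes
Metal recovered:
= 70.6146 * 84.3 / 100 = 59.5281078 tonnes
Metal lost to tailings:
= 70.6146 - 59.5281078
= 11.0865 tonnes

11.0865 tonnes


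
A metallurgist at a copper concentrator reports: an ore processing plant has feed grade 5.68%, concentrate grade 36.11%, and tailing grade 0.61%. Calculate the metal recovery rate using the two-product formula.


90.7943%

Using the two-product formula:
R = 100 * c * (f - t) / (f * (c - t))
Numerator = 100 * 36.11 * (5.68 - 0.61)
= 100 * 36.11 * 5.07
= 18307.77
Denominator = 5.68 * (36.11 - 0.61)
= 5.68 * 35.5
= 201.64
R = 18307.77 / 201.64
= 90.7943%


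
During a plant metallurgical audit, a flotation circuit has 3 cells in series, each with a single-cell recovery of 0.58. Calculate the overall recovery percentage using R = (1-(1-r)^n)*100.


92.5912%

Complement of single-cell recovery:
1 - r = 1 - 0.58 = 0.42
Raise to power n:
(1 - r)^3 = 0.42^3 = 0.074088
Overall recovery:
R = (1 - 0.074088) * 100
= 92.5912%


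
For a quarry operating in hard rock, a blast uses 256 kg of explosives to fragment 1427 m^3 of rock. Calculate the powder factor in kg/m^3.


Powder factor = explosive mass / rock volume
= 256 / 1427
= 0.1794 kg/m^3

0.1794 kg/m^3


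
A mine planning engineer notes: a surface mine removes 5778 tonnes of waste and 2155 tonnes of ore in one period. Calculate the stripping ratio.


2.6812

Stripping ratio = waste tonnage / ore tonnage
= 5778 / 2155
= 2.6812


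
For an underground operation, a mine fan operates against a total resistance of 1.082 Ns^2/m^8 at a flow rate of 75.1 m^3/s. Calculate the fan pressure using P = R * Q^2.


6102.4908 Pa

Compute Q^2:
Q^2 = 75.1^2 = 5640.01
Compute pressure:
P = R * Q^2 = 1.082 * 5640.01
= 6102.4908 Pa


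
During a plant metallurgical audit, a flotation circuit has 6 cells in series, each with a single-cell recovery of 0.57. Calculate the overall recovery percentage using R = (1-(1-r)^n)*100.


Complement of single-cell recovery:
1 - r = 1 - 0.57 = 0.43
Raise to power n:
(1 - r)^6 = 0.43^6 = 0.006321363049
Overall recovery:
R = (1 - 0.006321363049) * 100
= 99.3679%

99.3679%


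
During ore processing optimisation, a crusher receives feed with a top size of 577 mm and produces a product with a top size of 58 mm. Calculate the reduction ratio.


Reduction ratio = feed size / product size
= 577 / 58
= 9.9483

9.9483


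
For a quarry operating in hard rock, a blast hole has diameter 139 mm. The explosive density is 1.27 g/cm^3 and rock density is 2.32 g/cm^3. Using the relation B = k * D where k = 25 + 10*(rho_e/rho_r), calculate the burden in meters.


4.2359 m

First, compute k:
rho_e / rho_r = 1.27 / 2.32 = 0.5474137931
k = 25 + 10 * 0.5474137931 = 30.47413793
Then, compute burden:
B = k * D / 1000 = 30.47413793 * 139 / 1000
= 4235.905172 / 1000
= 4.2359 m


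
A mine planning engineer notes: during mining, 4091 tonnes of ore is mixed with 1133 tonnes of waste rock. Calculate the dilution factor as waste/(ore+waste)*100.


21.6884%

Total material = ore + waste
= 4091 + 1133 = 5224 tonnes
Dilution = waste / total * 100
= 1133 / 5224 * 100
= 0.2168836141 * 100
= 21.6884%


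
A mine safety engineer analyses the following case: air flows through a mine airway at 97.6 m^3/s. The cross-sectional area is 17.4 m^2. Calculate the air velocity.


5.6092 m/s

Velocity = flow rate / cross-sectional area
= 97.6 / 17.4
= 5.6092 m/s


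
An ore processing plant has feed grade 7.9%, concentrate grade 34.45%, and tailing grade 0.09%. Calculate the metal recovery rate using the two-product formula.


Using the two-product formula:
R = 100 * c * (f - t) / (f * (c - t))
Numerator = 100 * 34.45 * (7.9 - 0.09)
= 100 * 34.45 * 7.81
= 26905.45
Denominator = 7.9 * (34.45 - 0.09)
= 7.9 * 34.36
= 271.444
R = 26905.45 / 271.444
= 99.1197%

99.1197%


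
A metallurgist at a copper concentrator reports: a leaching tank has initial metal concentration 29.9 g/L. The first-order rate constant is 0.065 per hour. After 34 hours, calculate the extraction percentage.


Compute the exponent:
-k * t = -0.065 * 34 = -2.21
Remaining concentration:
C = 29.9 * exp(-2.21)
= 29.9 * 0.1097006485
= 3.280049391 g/L
Extracted = 29.9 - 3.280049391 = 26.61995061 g/L
Extraction % = 26.61995061 / 29.9 * 100
= 89.0299%

89.0299%


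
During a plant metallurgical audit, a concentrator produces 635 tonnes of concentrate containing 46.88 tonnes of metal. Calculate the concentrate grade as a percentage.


7.3827%

Grade = (metal in concentrate / concentrate mass) * 100
= (46.88 / 635) * 100
= 0.07382677165 * 100
= 7.3827%


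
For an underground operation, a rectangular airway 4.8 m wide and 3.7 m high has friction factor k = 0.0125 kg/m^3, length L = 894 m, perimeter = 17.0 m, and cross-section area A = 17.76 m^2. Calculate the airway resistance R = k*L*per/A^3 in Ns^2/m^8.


0.0339 Ns^2/m^8

Compute the numerator:
k * L * per = 0.0125 * 894 * 17.0
= 189.975
Compute the denominator:
A^3 = 17.76^3 = 5601.816576
Resistance:
R = 189.975 / 5601.816576
= 0.0339 Ns^2/m^8


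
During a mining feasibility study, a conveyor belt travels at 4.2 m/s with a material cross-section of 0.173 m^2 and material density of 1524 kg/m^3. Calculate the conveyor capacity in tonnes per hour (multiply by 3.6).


3986.4182 t/h

Volumetric flow = speed * area
= 4.2 * 0.173 = 0.7266 m^3/s
Mass flow = volumetric * density
= 0.7266 * 1524 = 1107.3384 kg/s
Convert to t/h: multiply by 3.6
Capacity = 1107.3384 * 3.6
= 3986.4182 t/h


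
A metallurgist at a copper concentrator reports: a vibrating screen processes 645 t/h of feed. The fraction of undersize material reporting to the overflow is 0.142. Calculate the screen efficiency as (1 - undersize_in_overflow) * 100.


85.8%

Screen efficiency = (1 - fraction of undersize in overflow) * 100
= (1 - 0.142) * 100
= 0.858 * 100
= 85.8%


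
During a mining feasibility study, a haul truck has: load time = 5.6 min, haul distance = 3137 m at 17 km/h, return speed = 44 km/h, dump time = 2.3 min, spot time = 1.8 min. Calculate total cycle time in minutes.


25.0495 min

Convert haul speed to m/min: 17 * 1000/60 = 283.3333333 m/min
Haul time = 3137 / 283.3333333 = 11.07176471 min
Convert return speed to m/min: 44 * 1000/60 = 733.3333333 m/min
Return time = 3137 / 733.3333333 = 4.277727273 min
Total cycle time:
= 5.6 + 11.07176471 + 2.3 + 4.277727273 + 1.8
= 25.0495 min


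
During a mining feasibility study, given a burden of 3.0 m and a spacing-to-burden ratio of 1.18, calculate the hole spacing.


Spacing = burden * ratio
= 3.0 * 1.18
= 3.54 m

3.54 m


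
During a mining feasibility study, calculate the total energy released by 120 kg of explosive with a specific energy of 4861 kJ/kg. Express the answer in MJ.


583.32 MJ

Energy = mass * specific_energy / 1000
= 120 * 4861 / 1000
= 583320 / 1000
= 583.32 MJ


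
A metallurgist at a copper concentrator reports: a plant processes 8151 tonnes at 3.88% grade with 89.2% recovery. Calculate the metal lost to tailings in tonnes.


34.156 tonnes

Total metal in feed:
= 8151 * 3.88 / 100 = 316.2588 tonnes
Metal recovered:
= 316.2588 * 89.2 / 100 = 282.1028496 tonnes
Metal lost to tailings:
= 316.2588 - 282.1028496
= 34.156 tonnes


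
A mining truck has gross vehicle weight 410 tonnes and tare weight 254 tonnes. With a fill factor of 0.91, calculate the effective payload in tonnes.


141.96 tonnes

Maximum payload = gross - tare
= 410 - 254 = 156 tonnes
Effective payload = max payload * fill factor
= 156 * 0.91
= 141.96 tonnes


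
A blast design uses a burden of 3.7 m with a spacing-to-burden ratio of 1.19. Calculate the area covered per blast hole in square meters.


First, find the spacing:
Spacing = burden * ratio = 3.7 * 1.19
= 4.403 m
Then, calculate the area:
Area = burden * spacing = 3.7 * 4.403
= 16.2911 m^2

16.2911 m^2


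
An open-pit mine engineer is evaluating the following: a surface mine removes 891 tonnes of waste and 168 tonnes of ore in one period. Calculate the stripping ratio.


5.3036

Stripping ratio = waste tonnage / ore tonnage
= 891 / 168
= 5.3036


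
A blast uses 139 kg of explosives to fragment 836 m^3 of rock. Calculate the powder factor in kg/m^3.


Powder factor = explosive mass / rock volume
= 139 / 836
= 0.1663 kg/m^3

0.1663 kg/m^3


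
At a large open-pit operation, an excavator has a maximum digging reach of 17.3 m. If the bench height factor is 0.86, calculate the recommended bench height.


Bench height = reach * factor
= 17.3 * 0.86
= 14.878 m

14.878 m


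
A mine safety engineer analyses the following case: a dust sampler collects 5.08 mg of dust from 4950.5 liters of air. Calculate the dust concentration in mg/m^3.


1.0262 mg/m^3

Convert liters to m^3: 1 m^3 = 1000 L
Concentration = mass / volume * 1000
= 5.08 / 4950.5 * 1000
= 0.001026158974 * 1000
= 1.0262 mg/m^3


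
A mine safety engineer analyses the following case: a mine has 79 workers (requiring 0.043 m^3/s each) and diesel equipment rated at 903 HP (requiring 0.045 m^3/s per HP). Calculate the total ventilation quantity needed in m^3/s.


Airflow for workers:
Q_people = 79 * 0.043 = 3.397 m^3/s
Airflow for diesel equipment:
Q_diesel = 903 * 0.045 = 40.635 m^3/s
Total ventilation:
Q_total = 3.397 + 40.635
= 44.032 m^3/s

44.032 m^3/s


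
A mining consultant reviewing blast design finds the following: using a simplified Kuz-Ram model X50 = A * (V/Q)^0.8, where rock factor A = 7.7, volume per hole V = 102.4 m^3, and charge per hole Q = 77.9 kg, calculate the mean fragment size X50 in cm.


Compute V/Q:
V/Q = 102.4 / 77.9 = 1.314505777
Raise to the power 0.8:
(V/Q)^0.8 = 1.314505777^0.8 = 1.244543266
Multiply by A:
X50 = 7.7 * 1.244543266
= 9.583 cm

9.583 cm


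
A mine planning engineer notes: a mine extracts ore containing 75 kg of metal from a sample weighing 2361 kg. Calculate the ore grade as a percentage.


Ore grade = (metal mass / ore mass) * 100
= (75 / 2361) * 100
= 0.03176620076 * 100
= 3.1766%

3.1766%


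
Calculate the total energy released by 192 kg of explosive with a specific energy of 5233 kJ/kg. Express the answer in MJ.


Energy = mass * specific_energy / 1000
= 192 * 5233 / 1000
= 1004736 / 1000
= 1004.736 MJ

1004.736 MJ


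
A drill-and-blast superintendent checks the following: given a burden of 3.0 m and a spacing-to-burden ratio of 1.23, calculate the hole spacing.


Spacing = burden * ratio
= 3.0 * 1.23
= 3.69 m

3.69 m


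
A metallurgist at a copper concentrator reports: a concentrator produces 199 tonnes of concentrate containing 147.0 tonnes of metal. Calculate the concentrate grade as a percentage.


Grade = (metal in concentrate / concentrate mass) * 100
= (147.0 / 199) * 100
= 0.7386934673 * 100
= 73.8693%

73.8693%


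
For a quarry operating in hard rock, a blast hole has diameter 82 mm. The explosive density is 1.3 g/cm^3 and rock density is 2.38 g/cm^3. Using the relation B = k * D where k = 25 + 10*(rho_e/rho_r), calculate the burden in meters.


First, compute k:
rho_e / rho_r = 1.3 / 2.38 = 0.5462184874
k = 25 + 10 * 0.5462184874 = 30.46218487
Then, compute burden:
B = k * D / 1000 = 30.46218487 * 82 / 1000
= 2497.89916 / 1000
= 2.4979 m

2.4979 m


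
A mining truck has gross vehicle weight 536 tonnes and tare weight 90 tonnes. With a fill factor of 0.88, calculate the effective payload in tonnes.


Maximum payload = gross - tare
= 536 - 90 = 446 tonnes
Effective payload = max payload * fill factor
= 446 * 0.88
= 392.48 tonnes

392.48 tonnes


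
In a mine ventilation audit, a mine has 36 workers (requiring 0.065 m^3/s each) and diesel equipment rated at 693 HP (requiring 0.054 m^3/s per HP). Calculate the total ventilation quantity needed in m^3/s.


Airflow for workers:
Q_people = 36 * 0.065 = 2.34 m^3/s
Airflow for diesel equipment:
Q_diesel = 693 * 0.054 = 37.422 m^3/s
Total ventilation:
Q_total = 2.34 + 37.422
= 39.762 m^3/s

39.762 m^3/s


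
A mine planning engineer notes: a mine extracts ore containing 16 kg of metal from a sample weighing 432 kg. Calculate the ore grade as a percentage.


3.7037%

Ore grade = (metal mass / ore mass) * 100
= (16 / 432) * 100
= 0.03703703704 * 100
= 3.7037%


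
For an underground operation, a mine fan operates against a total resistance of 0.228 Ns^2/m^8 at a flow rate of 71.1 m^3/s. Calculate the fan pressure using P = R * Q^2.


Compute Q^2:
Q^2 = 71.1^2 = 5055.21
Compute pressure:
P = R * Q^2 = 0.228 * 5055.21
= 1152.5879 Pa

1152.5879 Pa


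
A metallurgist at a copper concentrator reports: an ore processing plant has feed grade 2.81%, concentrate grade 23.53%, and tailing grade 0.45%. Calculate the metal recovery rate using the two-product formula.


Using the two-product formula:
R = 100 * c * (f - t) / (f * (c - t))
Numerator = 100 * 23.53 * (2.81 - 0.45)
= 100 * 23.53 * 2.36
= 5553.08
Denominator = 2.81 * (23.53 - 0.45)
= 2.81 * 23.08
= 64.8548
R = 5553.08 / 64.8548
= 85.6233%

85.6233%


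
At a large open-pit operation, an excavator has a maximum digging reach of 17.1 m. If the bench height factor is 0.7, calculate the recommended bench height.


Bench height = reach * factor
= 17.1 * 0.7
= 11.97 m

11.97 m


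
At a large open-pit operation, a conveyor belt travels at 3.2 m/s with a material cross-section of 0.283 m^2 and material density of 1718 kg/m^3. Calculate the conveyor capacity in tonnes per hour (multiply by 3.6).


5600.9549 t/h

Volumetric flow = speed * area
= 3.2 * 0.283 = 0.9056 m^3/s
Mass flow = volumetric * density
= 0.9056 * 1718 = 1555.8208 kg/s
Convert to t/h: multiply by 3.6
Capacity = 1555.8208 * 3.6
= 5600.9549 t/h


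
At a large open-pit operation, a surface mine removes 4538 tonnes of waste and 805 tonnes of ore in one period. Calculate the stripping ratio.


Stripping ratio = waste tonnage / ore tonnage
= 4538 / 805
= 5.6373

5.6373


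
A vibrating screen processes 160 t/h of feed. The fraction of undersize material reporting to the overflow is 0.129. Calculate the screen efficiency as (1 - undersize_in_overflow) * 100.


87.1%

Screen efficiency = (1 - fraction of undersize in overflow) * 100
= (1 - 0.129) * 100
= 0.871 * 100
= 87.1%


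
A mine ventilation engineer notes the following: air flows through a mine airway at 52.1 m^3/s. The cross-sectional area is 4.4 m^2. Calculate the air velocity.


Velocity = flow rate / cross-sectional area
= 52.1 / 4.4
= 11.8409 m/s

11.8409 m/s


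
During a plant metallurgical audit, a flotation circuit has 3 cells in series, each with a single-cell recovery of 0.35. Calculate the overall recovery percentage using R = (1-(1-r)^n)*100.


72.5375%

Complement of single-cell recovery:
1 - r = 1 - 0.35 = 0.65
Raise to power n:
(1 - r)^3 = 0.65^3 = 0.274625
Overall recovery:
R = (1 - 0.274625) * 100
= 72.5375%


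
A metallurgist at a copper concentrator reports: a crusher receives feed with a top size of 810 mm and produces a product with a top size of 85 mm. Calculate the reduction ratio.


Reduction ratio = feed size / product size
= 810 / 85
= 9.5294

9.5294


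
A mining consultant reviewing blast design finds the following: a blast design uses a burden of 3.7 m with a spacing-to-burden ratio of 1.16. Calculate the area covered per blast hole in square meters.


15.8804 m^2

First, find the spacing:
Spacing = burden * ratio = 3.7 * 1.16
= 4.292 m
Then, calculate the area:
Area = burden * spacing = 3.7 * 4.292
= 15.8804 m^2


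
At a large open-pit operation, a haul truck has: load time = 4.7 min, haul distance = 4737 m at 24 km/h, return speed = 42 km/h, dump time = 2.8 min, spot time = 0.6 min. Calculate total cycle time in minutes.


Convert haul speed to m/min: 24 * 1000/60 = 400 m/min
Haul time = 4737 / 400 = 11.8425 min
Convert return speed to m/min: 42 * 1000/60 = 700 m/min
Return time = 4737 / 700 = 6.767142857 min
Total cycle time:
= 4.7 + 11.8425 + 2.8 + 6.767142857 + 0.6
= 26.7096 min

26.7096 min


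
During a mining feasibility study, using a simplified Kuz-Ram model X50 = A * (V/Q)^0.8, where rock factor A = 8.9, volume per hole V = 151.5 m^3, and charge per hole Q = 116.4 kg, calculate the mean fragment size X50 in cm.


10.989 cm

Compute V/Q:
V/Q = 151.5 / 116.4 = 1.301546392
Raise to the power 0.8:
(V/Q)^0.8 = 1.301546392^0.8 = 1.234717837
Multiply by A:
X50 = 8.9 * 1.234717837
= 10.989 cm


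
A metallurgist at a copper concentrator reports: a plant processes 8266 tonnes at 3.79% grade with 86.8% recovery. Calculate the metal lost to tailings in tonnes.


Total metal in feed:
= 8266 * 3.79 / 100 = 313.2814 tonnes
Metal recovered:
= 313.2814 * 86.8 / 100 = 271.9282552 tonnes
Metal lost to tailings:
= 313.2814 - 271.9282552
= 41.3531 tonnes

41.3531 tonnes


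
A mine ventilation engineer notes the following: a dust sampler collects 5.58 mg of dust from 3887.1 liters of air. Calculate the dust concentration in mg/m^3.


Convert liters to m^3: 1 m^3 = 1000 L
Concentration = mass / volume * 1000
= 5.58 / 3887.1 * 1000
= 0.001435517481 * 1000
= 1.4355 mg/m^3

1.4355 mg/m^3


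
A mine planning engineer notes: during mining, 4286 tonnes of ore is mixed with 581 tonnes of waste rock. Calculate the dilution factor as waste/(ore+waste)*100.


11.9375%

Total material = ore + waste
= 4286 + 581 = 4867 tonnes
Dilution = waste / total * 100
= 581 / 4867 * 100
= 0.1193753852 * 100
= 11.9375%


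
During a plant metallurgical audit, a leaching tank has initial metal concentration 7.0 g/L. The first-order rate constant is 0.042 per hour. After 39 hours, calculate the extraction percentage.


Compute the exponent:
-k * t = -0.042 * 39 = -1.638
Remaining concentration:
C = 7.0 * exp(-1.638)
= 7.0 * 0.1943683906
= 1.360578734 g/L
Extracted = 7.0 - 1.360578734 = 5.639421266 g/L
Extraction % = 5.639421266 / 7.0 * 100
= 80.5632%

80.5632%


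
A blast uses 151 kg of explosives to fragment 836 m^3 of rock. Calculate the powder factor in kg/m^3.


Powder factor = explosive mass / rock volume
= 151 / 836
= 0.1806 kg/m^3

0.1806 kg/m^3


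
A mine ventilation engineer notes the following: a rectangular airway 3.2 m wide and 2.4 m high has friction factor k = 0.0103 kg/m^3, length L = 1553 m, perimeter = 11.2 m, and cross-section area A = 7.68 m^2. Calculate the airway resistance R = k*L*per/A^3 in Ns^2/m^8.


0.3955 Ns^2/m^8

Compute the numerator:
k * L * per = 0.0103 * 1553 * 11.2
= 179.15408
Compute the denominator:
A^3 = 7.68^3 = 452.984832
Resistance:
R = 179.15408 / 452.984832
= 0.3955 Ns^2/m^8


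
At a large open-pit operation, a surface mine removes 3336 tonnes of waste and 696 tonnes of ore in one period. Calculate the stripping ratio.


Stripping ratio = waste tonnage / ore tonnage
= 3336 / 696
= 4.7931

4.7931


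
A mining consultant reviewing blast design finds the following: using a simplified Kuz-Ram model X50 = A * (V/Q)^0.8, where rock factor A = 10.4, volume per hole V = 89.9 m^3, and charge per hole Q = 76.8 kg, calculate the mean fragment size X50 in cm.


Compute V/Q:
V/Q = 89.9 / 76.8 = 1.170572917
Raise to the power 0.8:
(V/Q)^0.8 = 1.170572917^0.8 = 1.13427609
Multiply by A:
X50 = 10.4 * 1.13427609
= 11.7965 cm

11.7965 cm


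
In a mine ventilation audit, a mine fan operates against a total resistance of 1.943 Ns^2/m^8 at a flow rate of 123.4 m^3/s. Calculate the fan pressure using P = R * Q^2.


29587.1491 Pa

Compute Q^2:
Q^2 = 123.4^2 = 15227.56
Compute pressure:
P = R * Q^2 = 1.943 * 15227.56
= 29587.1491 Pa


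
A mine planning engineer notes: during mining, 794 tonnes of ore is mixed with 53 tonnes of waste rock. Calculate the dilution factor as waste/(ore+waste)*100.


6.2574%

Total material = ore + waste
= 794 + 53 = 847 tonnes
Dilution = waste / total * 100
= 53 / 847 * 100
= 0.06257378985 * 100
= 6.2574%


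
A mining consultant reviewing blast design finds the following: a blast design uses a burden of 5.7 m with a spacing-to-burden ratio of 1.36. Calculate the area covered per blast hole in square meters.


44.1864 m^2

First, find the spacing:
Spacing = burden * ratio = 5.7 * 1.36
= 7.752 m
Then, calculate the area:
Area = burden * spacing = 5.7 * 7.752
= 44.1864 m^2


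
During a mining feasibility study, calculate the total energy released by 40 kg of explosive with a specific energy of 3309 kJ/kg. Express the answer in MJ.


132.36 MJ

Energy = mass * specific_energy / 1000
= 40 * 3309 / 1000
= 132360 / 1000
= 132.36 MJ


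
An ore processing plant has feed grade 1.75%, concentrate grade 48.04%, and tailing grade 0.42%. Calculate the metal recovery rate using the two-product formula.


Using the two-product formula:
R = 100 * c * (f - t) / (f * (c - t))
Numerator = 100 * 48.04 * (1.75 - 0.42)
= 100 * 48.04 * 1.33
= 6389.32
Denominator = 1.75 * (48.04 - 0.42)
= 1.75 * 47.62
= 83.335
R = 6389.32 / 83.335
= 76.6703%

76.6703%


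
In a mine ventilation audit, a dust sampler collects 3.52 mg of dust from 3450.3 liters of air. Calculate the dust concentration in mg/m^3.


Convert liters to m^3: 1 m^3 = 1000 L
Concentration = mass / volume * 1000
= 3.52 / 3450.3 * 1000
= 0.001020201142 * 1000
= 1.0202 mg/m^3

1.0202 mg/m^3


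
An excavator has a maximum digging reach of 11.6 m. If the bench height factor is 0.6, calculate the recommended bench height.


6.96 m

Bench height = reach * factor
= 11.6 * 0.6
= 6.96 m


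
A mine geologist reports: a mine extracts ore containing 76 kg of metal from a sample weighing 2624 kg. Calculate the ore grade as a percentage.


2.8963%

Ore grade = (metal mass / ore mass) * 100
= (76 / 2624) * 100
= 0.02896341463 * 100
= 2.8963%


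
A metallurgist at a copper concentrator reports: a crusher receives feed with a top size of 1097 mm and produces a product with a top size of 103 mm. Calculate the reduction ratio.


Reduction ratio = feed size / product size
= 1097 / 103
= 10.6505

10.6505


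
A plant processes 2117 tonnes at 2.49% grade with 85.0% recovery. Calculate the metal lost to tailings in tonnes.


7.907 tonnes

Total metal in feed:
= 2117 * 2.49 / 100 = 52.7133 tonnes
Metal recovered:
= 52.7133 * 85.0 / 100 = 44.806305 tonnes
Metal lost to tailings:
= 52.7133 - 44.806305
= 7.907 tonnes


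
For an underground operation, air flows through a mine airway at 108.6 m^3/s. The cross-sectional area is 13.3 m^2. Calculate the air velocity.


Velocity = flow rate / cross-sectional area
= 108.6 / 13.3
= 8.1654 m/s

8.1654 m/s


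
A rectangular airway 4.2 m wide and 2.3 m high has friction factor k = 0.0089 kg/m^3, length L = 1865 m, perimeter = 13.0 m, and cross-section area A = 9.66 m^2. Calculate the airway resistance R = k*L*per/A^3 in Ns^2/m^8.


0.2394 Ns^2/m^8

Compute the numerator:
k * L * per = 0.0089 * 1865 * 13.0
= 215.7805
Compute the denominator:
A^3 = 9.66^3 = 901.428696
Resistance:
R = 215.7805 / 901.428696
= 0.2394 Ns^2/m^8


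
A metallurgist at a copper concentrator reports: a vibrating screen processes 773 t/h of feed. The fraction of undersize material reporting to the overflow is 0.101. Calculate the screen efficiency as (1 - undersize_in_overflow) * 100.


Screen efficiency = (1 - fraction of undersize in overflow) * 100
= (1 - 0.101) * 100
= 0.899 * 100
= 89.9%

89.9%


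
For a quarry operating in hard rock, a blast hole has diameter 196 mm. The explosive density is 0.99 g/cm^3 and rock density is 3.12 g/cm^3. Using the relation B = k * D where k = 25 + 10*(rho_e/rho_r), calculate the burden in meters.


5.5219 m

First, compute k:
rho_e / rho_r = 0.99 / 3.12 = 0.3173076923
k = 25 + 10 * 0.3173076923 = 28.17307692
Then, compute burden:
B = k * D / 1000 = 28.17307692 * 196 / 1000
= 5521.923077 / 1000
= 5.5219 m


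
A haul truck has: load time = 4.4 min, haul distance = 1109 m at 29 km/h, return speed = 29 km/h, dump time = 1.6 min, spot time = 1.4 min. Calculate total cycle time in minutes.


11.989 min

Convert haul speed to m/min: 29 * 1000/60 = 483.3333333 m/min
Haul time = 1109 / 483.3333333 = 2.294482759 min
Convert return speed to m/min: 29 * 1000/60 = 483.3333333 m/min
Return time = 1109 / 483.3333333 = 2.294482759 min
Total cycle time:
= 4.4 + 2.294482759 + 1.6 + 2.294482759 + 1.4
= 11.989 min


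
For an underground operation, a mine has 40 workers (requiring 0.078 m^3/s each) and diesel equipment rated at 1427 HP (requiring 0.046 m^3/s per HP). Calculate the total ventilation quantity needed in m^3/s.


68.762 m^3/s

Airflow for workers:
Q_people = 40 * 0.078 = 3.12 m^3/s
Airflow for diesel equipment:
Q_diesel = 1427 * 0.046 = 65.642 m^3/s
Total ventilation:
Q_total = 3.12 + 65.642
= 68.762 m^3/s


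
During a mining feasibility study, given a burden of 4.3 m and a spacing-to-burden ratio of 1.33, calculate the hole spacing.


5.719 m

Spacing = burden * ratio
= 4.3 * 1.33
= 5.719 m


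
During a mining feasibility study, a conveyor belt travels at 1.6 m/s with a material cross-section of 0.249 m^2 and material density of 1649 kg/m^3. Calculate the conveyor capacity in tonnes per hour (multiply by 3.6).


Volumetric flow = speed * area
= 1.6 * 0.249 = 0.3984 m^3/s
Mass flow = volumetric * density
= 0.3984 * 1649 = 656.9616 kg/s
Convert to t/h: multiply by 3.6
Capacity = 656.9616 * 3.6
= 2365.0618 t/h

2365.0618 t/h


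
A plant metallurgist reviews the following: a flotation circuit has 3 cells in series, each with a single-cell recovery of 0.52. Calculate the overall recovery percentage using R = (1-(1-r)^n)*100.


Complement of single-cell recovery:
1 - r = 1 - 0.52 = 0.48
Raise to power n:
(1 - r)^3 = 0.48^3 = 0.110592
Overall recovery:
R = (1 - 0.110592) * 100
= 88.9408%

88.9408%


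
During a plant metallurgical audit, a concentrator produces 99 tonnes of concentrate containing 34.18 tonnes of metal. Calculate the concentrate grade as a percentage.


34.5253%

Grade = (metal in concentrate / concentrate mass) * 100
= (34.18 / 99) * 100
= 0.3452525253 * 100
= 34.5253%


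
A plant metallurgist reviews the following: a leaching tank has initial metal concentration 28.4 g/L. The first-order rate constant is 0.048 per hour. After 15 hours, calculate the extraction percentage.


Compute the exponent:
-k * t = -0.048 * 15 = -0.72
Remaining concentration:
C = 28.4 * exp(-0.72)
= 28.4 * 0.486752256
= 13.82376407 g/L
Extracted = 28.4 - 13.82376407 = 14.57623593 g/L
Extraction % = 14.57623593 / 28.4 * 100
= 51.3248%

51.3248%


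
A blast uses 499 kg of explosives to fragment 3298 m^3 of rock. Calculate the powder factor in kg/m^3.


0.1513 kg/m^3

Powder factor = explosive mass / rock volume
= 499 / 3298
= 0.1513 kg/m^3


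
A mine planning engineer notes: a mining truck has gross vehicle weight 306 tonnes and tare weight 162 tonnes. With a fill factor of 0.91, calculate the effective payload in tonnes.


Maximum payload = gross - tare
= 306 - 162 = 144 tonnes
Effective payload = max payload * fill factor
= 144 * 0.91
= 131.04 tonnes

131.04 tonnes


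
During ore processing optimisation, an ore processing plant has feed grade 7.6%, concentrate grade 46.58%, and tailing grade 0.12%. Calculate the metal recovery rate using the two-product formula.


98.6753%

Using the two-product formula:
R = 100 * c * (f - t) / (f * (c - t))
Numerator = 100 * 46.58 * (7.6 - 0.12)
= 100 * 46.58 * 7.48
= 34841.84
Denominator = 7.6 * (46.58 - 0.12)
= 7.6 * 46.46
= 353.096
R = 34841.84 / 353.096
= 98.6753%


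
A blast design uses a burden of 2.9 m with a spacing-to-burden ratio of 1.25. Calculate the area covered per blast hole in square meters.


First, find the spacing:
Spacing = burden * ratio = 2.9 * 1.25
= 3.625 m
Then, calculate the area:
Area = burden * spacing = 2.9 * 3.625
= 10.5125 m^2

10.5125 m^2


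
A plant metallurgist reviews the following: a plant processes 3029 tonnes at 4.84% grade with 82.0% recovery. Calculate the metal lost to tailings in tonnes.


26.3886 tonnes

Total metal in feed:
= 3029 * 4.84 / 100 = 146.6036 tonnes
Metal recovered:
= 146.6036 * 82.0 / 100 = 120.214952 tonnes
Metal lost to tailings:
= 146.6036 - 120.214952
= 26.3886 tonnes


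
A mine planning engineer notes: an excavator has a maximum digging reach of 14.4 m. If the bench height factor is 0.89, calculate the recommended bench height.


Bench height = reach * factor
= 14.4 * 0.89
= 12.816 m

12.816 m


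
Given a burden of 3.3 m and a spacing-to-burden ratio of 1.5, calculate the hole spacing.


Spacing = burden * ratio
= 3.3 * 1.5
= 4.95 m

4.95 m


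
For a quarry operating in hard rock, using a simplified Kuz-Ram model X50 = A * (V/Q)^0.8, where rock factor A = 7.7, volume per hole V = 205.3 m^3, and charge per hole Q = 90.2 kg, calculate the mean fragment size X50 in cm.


14.8675 cm

Compute V/Q:
V/Q = 205.3 / 90.2 = 2.276053215
Raise to the power 0.8:
(V/Q)^0.8 = 2.276053215^0.8 = 1.930838409
Multiply by A:
X50 = 7.7 * 1.930838409
= 14.8675 cm


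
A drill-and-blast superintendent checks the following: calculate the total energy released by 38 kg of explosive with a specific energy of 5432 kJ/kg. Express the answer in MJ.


Energy = mass * specific_energy / 1000
= 38 * 5432 / 1000
= 206416 / 1000
= 206.416 MJ

206.416 MJ


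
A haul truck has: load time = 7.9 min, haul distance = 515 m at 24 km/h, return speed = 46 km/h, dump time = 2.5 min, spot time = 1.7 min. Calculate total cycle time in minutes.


14.0592 min

Convert haul speed to m/min: 24 * 1000/60 = 400 m/min
Haul time = 515 / 400 = 1.2875 min
Convert return speed to m/min: 46 * 1000/60 = 766.6666667 m/min
Return time = 515 / 766.6666667 = 0.6717391304 min
Total cycle time:
= 7.9 + 1.2875 + 2.5 + 0.6717391304 + 1.7
= 14.0592 min


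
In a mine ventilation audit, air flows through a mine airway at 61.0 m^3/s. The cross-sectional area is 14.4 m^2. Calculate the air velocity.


Velocity = flow rate / cross-sectional area
= 61.0 / 14.4
= 4.2361 m/s

4.2361 m/s


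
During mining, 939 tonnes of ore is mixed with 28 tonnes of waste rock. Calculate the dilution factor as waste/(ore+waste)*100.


2.8956%

Total material = ore + waste
= 939 + 28 = 967 tonnes
Dilution = waste / total * 100
= 28 / 967 * 100
= 0.02895553257 * 100
= 2.8956%


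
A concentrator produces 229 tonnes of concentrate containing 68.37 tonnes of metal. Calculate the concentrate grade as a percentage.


Grade = (metal in concentrate / concentrate mass) * 100
= (68.37 / 229) * 100
= 0.298558952 * 100
= 29.8559%

29.8559%


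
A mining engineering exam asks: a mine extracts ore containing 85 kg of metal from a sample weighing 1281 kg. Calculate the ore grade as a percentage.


6.6354%

Ore grade = (metal mass / ore mass) * 100
= (85 / 1281) * 100
= 0.06635441062 * 100
= 6.6354%
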